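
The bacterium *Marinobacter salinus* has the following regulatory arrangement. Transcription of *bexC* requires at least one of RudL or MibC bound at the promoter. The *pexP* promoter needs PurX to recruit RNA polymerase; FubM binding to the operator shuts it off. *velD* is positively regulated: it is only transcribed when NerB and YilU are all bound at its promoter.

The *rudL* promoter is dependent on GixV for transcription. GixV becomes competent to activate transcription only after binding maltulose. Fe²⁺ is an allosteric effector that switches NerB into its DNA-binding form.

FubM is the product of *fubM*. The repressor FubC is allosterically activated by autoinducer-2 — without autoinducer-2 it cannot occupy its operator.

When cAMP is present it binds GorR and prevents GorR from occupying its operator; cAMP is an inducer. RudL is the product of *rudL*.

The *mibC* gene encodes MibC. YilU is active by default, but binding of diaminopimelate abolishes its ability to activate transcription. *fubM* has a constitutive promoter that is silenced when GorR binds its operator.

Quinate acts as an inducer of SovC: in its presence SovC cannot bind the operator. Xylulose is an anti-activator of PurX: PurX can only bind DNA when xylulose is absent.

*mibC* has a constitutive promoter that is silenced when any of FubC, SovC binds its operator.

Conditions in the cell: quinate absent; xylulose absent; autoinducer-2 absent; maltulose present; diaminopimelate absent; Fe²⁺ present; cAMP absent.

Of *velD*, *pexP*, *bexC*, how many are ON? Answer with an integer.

3

Fe²⁺ is present, so NerB is active.
Diaminopimelate is absent, so YilU is active.
No repressor is bound and NerB and YilU are active, so *velD* is transcribed.
→ *velD* is ON.
cAMP is absent, so GorR is active.
With repressor GorR bound, *fubM* is not transcribed.
So FubM is not produced.
Xylulose is absent, so PurX is active.
No repressor is bound and PurX is active, so *pexP* is transcribed.
→ *pexP* is ON.
Maltulose is present, so GixV is active.
No repressor is bound and GixV is active, so *rudL* is transcribed.
So RudL is produced and active.
Autoinducer-2 is absent, so FubC is inactive.
Quinate is absent, so SovC is active.
With repressor SovC bound, *mibC* is not transcribed.
So MibC is not produced.
Activator RudL is present, so *bexC* is transcribed.
→ *bexC* is ON.
3 of the 3 genes are transcribed.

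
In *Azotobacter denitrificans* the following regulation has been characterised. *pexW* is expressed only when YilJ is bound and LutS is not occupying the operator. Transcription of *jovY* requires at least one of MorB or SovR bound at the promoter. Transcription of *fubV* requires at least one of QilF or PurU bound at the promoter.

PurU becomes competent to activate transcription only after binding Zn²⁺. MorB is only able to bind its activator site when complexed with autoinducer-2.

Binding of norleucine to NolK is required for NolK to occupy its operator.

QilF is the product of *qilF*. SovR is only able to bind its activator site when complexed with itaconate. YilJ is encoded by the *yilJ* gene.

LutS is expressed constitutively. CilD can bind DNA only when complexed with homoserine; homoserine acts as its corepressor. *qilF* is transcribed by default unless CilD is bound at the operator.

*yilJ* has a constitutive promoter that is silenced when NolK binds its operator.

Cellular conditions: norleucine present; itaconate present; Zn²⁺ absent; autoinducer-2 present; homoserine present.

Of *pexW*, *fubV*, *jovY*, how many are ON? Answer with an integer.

1

Norleucine is present, so NolK is active.
With repressor NolK bound, *yilJ* is not transcribed.
So YilJ is not produced.
LutS is produced constitutively and is active.
With repressor LutS bound, *pexW* is not transcribed.
→ *pexW* is OFF.
Homoserine is present, so CilD is active.
With repressor CilD bound, *qilF* is not transcribed.
So QilF is not produced.
Zn²⁺ is absent, so PurU is inactive.
No activator is available at the *fubV* promoter, so *fubV* is not transcribed.
→ *fubV* is OFF.
Autoinducer-2 is present, so MorB is active.
Itaconate is present, so SovR is active.
Activator MorB is present, so *jovY* is transcribed.
→ *jovY* is ON.
1 of the 3 genes is transcribed.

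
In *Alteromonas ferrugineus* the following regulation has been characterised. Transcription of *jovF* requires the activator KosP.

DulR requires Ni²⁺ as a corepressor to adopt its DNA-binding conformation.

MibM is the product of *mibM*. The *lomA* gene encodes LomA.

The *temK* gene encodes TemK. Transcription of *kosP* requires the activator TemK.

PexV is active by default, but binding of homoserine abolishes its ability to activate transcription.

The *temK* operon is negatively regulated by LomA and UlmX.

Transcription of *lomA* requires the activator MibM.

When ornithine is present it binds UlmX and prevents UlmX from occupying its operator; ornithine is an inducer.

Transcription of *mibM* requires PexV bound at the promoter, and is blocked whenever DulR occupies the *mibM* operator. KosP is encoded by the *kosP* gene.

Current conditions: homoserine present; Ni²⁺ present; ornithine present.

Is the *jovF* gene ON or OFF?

ON

Homoserine is present, so PexV is inactive.
Ni²⁺ is present, so DulR is active.
With repressor DulR bound, *mibM* is not transcribed.
So MibM is not produced.
Required activator MibM is absent, so *lomA* is not transcribed.
So LomA is not produced.
Ornithine is present, so UlmX is inactive.
With no repressor bound, *temK* is transcribed.
So TemK is produced and active.
No repressor is bound and TemK is active, so *kosP* is transcribed.
So KosP is produced and active.
No repressor is bound and KosP is active, so *jovF* is transcribed.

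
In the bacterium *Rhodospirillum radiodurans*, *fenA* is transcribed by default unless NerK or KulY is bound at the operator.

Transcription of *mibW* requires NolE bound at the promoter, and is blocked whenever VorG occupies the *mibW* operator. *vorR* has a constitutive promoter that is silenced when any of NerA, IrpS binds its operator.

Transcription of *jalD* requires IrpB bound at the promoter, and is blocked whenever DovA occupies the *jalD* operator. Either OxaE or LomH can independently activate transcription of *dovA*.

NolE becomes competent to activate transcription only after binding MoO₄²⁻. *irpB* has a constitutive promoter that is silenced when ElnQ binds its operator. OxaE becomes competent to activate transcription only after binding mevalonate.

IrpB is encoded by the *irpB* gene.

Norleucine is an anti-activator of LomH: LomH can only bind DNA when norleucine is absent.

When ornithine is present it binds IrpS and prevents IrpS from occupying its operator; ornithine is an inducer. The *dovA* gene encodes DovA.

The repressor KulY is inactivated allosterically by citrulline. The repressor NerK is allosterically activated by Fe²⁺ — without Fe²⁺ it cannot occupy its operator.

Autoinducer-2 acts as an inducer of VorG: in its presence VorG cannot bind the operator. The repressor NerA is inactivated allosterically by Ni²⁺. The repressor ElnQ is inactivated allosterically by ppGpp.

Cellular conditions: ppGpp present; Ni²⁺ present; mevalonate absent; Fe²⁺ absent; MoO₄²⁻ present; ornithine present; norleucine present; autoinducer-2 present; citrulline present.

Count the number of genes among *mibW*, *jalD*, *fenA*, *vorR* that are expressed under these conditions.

4

Autoinducer-2 is present, so VorG is inactive.
MoO₄²⁻ is present, so NolE is active.
No repressor is bound and NolE is active, so *mibW* is transcribed.
→ *mibW* is ON.
ppGpp is present, so ElnQ is inactive.
With no repressor bound, *irpB* is transcribed.
So IrpB is produced and active.
Mevalonate is absent, so OxaE is inactive.
Norleucine is present, so LomH is inactive.
No activator is available at the *dovA* promoter, so *dovA* is not transcribed.
So DovA is not produced.
No repressor is bound and IrpB is active, so *jalD* is transcribed.
→ *jalD* is ON.
Fe²⁺ is absent, so NerK is inactive.
Citrulline is present, so KulY is inactive.
With no repressor bound, *fenA* is transcribed.
→ *fenA* is ON.
Ni²⁺ is present, so NerA is inactive.
Ornithine is present, so IrpS is inactive.
With no repressor bound, *vorR* is transcribed.
→ *vorR* is ON.
4 of the 4 genes are transcribed.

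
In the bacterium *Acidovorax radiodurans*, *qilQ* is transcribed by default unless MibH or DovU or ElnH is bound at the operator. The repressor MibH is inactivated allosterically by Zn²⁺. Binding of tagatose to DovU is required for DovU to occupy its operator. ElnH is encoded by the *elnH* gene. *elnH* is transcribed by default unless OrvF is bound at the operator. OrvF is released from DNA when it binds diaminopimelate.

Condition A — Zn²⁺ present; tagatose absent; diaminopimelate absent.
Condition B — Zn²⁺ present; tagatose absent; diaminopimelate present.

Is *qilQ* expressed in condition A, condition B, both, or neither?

Condition A:
Zn²⁺ is present, so MibH is inactive.
Tagatose is absent, so DovU is inactive.
Diaminopimelate is absent, so OrvF is active.
With repressor OrvF bound, *elnH* is not transcribed.
So ElnH is not produced.
With no repressor bound, *qilQ* is transcribed.
→ *qilQ* is ON in A.
Condition B:
Zn²⁺ is present, so MibH is inactive.
Tagatose is absent, so DovU is inactive.
Diaminopimelate is present, so OrvF is inactive.
With no repressor bound, *elnH* is transcribed.
So ElnH is produced and active.
With repressor ElnH bound, *qilQ* is not transcribed.
→ *qilQ* is OFF in B.

A only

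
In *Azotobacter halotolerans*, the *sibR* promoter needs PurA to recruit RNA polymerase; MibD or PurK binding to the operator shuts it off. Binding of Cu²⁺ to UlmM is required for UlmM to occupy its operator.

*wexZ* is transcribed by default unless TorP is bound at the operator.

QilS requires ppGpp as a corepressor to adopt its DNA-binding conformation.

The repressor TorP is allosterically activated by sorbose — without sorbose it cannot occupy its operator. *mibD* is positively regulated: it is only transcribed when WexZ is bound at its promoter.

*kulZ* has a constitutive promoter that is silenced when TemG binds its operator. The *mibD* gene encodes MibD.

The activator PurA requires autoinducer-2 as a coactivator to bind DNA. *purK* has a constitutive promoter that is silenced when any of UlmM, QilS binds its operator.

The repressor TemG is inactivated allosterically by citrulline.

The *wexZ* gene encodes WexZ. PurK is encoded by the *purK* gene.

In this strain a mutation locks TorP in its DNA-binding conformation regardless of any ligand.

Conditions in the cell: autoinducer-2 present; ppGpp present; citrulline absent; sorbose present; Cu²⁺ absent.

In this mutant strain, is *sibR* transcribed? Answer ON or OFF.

ON

TorP is constitutively active in this strain.
With repressor TorP bound, *wexZ* is not transcribed.
So WexZ is not produced.
Required activator WexZ is absent, so *mibD* is not transcribed.
So MibD is not produced.
Autoinducer-2 is present, so PurA is active.
Cu²⁺ is absent, so UlmM is inactive.
ppGpp is present, so QilS is active.
With repressor QilS bound, *purK* is not transcribed.
So PurK is not produced.
No repressor is bound and PurA is active, so *sibR* is transcribed.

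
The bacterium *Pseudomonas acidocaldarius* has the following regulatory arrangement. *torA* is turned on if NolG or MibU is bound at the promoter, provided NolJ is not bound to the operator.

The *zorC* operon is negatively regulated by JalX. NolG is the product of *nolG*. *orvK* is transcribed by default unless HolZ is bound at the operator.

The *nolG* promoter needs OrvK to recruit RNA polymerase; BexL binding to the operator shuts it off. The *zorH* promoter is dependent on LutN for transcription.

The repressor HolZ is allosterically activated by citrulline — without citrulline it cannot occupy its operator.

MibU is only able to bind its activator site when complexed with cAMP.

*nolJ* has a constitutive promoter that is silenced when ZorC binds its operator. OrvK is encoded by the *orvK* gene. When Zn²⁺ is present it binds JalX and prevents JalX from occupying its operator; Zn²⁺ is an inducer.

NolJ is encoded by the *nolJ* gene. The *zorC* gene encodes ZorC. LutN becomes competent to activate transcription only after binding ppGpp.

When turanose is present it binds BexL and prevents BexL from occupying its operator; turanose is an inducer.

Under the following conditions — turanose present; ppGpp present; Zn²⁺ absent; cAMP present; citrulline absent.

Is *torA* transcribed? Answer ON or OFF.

OFF

Citrulline is absent, so HolZ is inactive.
With no repressor bound, *orvK* is transcribed.
So OrvK is produced and active.
Turanose is present, so BexL is inactive.
No repressor is bound and OrvK is active, so *nolG* is transcribed.
So NolG is produced and active.
Zn²⁺ is absent, so JalX is active.
With repressor JalX bound, *zorC* is not transcribed.
So ZorC is not produced.
With no repressor bound, *nolJ* is transcribed.
So NolJ is produced and active.
cAMP is present, so MibU is active.
With repressor NolJ bound, *torA* is not transcribed.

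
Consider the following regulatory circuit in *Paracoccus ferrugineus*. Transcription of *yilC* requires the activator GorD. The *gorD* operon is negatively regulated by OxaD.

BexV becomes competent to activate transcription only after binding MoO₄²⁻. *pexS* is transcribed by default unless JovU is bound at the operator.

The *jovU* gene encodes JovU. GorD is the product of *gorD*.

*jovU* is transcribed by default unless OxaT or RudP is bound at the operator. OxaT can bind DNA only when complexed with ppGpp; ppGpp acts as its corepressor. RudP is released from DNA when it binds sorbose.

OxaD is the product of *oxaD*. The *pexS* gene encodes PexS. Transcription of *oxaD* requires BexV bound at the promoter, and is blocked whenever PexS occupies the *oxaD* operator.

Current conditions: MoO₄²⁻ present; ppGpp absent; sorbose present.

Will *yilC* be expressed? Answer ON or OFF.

ppGpp is absent, so OxaT is inactive.
Sorbose is present, so RudP is inactive.
With no repressor bound, *jovU* is transcribed.
So JovU is produced and active.
With repressor JovU bound, *pexS* is not transcribed.
So PexS is not produced.
MoO₄²⁻ is present, so BexV is active.
No repressor is bound and BexV is active, so *oxaD* is transcribed.
So OxaD is produced and active.
With repressor OxaD bound, *gorD* is not transcribed.
So GorD is not produced.
Required activator GorD is absent, so *yilC* is not transcribed.

OFF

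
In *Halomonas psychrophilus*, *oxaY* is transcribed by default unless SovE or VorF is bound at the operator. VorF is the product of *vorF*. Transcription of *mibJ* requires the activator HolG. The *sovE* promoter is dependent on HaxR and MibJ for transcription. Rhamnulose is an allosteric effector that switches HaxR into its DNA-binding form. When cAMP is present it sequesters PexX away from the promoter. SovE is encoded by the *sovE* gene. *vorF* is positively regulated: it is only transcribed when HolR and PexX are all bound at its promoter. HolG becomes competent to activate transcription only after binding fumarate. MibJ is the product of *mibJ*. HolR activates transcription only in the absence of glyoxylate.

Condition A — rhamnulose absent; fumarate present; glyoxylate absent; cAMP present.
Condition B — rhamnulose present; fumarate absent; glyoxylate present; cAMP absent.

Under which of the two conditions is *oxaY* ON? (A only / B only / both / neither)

Condition A:
Rhamnulose is absent, so HaxR is inactive.
Fumarate is present, so HolG is active.
No repressor is bound and HolG is active, so *mibJ* is transcribed.
So MibJ is produced and active.
Required activator HaxR is absent, so *sovE* is not transcribed.
So SovE is not produced.
Glyoxylate is absent, so HolR is active.
cAMP is present, so PexX is inactive.
Required activator PexX is absent, so *vorF* is not transcribed.
So VorF is not produced.
With no repressor bound, *oxaY* is transcribed.
→ *oxaY* is ON in A.
Condition B:
Rhamnulose is present, so HaxR is active.
Fumarate is absent, so HolG is inactive.
Required activator HolG is absent, so *mibJ* is not transcribed.
So MibJ is not produced.
Required activator MibJ is absent, so *sovE* is not transcribed.
So SovE is not produced.
Glyoxylate is present, so HolR is inactive.
cAMP is absent, so PexX is active.
Required activator HolR is absent, so *vorF* is not transcribed.
So VorF is not produced.
With no repressor bound, *oxaY* is transcribed.
→ *oxaY* is ON in B.

both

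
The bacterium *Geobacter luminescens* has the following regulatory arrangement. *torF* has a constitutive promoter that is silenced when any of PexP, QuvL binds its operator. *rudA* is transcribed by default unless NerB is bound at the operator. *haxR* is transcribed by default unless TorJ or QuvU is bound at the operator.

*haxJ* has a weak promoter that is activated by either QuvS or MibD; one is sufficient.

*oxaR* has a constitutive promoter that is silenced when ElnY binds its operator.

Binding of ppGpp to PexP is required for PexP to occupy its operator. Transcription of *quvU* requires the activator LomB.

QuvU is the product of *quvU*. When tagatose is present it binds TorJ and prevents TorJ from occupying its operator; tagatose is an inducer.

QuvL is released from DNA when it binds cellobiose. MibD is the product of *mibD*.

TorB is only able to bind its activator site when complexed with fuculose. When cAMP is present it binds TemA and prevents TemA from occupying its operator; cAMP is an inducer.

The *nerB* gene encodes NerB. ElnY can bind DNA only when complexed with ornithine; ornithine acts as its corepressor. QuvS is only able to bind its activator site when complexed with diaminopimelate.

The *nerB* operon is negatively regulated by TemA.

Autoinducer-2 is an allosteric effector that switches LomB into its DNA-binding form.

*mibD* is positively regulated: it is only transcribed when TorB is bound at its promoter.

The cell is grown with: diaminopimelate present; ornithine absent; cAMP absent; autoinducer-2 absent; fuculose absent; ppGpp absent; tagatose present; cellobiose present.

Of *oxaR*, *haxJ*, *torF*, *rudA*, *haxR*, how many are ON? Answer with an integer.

Ornithine is absent, so ElnY is inactive.
With no repressor bound, *oxaR* is transcribed.
→ *oxaR* is ON.
Diaminopimelate is present, so QuvS is active.
Fuculose is absent, so TorB is inactive.
Required activator TorB is absent, so *mibD* is not transcribed.
So MibD is not produced.
Activator QuvS is present, so *haxJ* is transcribed.
→ *haxJ* is ON.
ppGpp is absent, so PexP is inactive.
Cellobiose is present, so QuvL is inactive.
With no repressor bound, *torF* is transcribed.
→ *torF* is ON.
cAMP is absent, so TemA is active.
With repressor TemA bound, *nerB* is not transcribed.
So NerB is not produced.
With no repressor bound, *rudA* is transcribed.
→ *rudA* is ON.
Tagatose is present, so TorJ is inactive.
Autoinducer-2 is absent, so LomB is inactive.
Required activator LomB is absent, so *quvU* is not transcribed.
So QuvU is not produced.
With no repressor bound, *haxR* is transcribed.
→ *haxR* is ON.
5 of the 5 genes are transcribed.

5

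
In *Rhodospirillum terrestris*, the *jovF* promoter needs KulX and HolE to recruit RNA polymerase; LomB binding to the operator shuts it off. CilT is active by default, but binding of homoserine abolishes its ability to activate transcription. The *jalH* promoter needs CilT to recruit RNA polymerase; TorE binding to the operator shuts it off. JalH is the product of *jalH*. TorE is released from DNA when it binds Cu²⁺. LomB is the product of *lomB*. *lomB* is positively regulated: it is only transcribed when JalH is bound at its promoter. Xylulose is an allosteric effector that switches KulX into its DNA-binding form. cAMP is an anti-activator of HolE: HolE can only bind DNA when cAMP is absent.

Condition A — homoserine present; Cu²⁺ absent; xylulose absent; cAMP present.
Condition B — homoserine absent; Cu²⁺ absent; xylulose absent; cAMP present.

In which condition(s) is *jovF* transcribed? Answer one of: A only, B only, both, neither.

Condition A:
Homoserine is present, so CilT is inactive.
Cu²⁺ is absent, so TorE is active.
With repressor TorE bound, *jalH* is not transcribed.
So JalH is not produced.
Required activator JalH is absent, so *lomB* is not transcribed.
So LomB is not produced.
Xylulose is absent, so KulX is inactive.
cAMP is present, so HolE is inactive.
Required activator KulX is absent, so *jovF* is not transcribed.
→ *jovF* is OFF in A.
Condition B:
Homoserine is absent, so CilT is active.
Cu²⁺ is absent, so TorE is active.
With repressor TorE bound, *jalH* is not transcribed.
So JalH is not produced.
Required activator JalH is absent, so *lomB* is not transcribed.
So LomB is not produced.
Xylulose is absent, so KulX is inactive.
cAMP is present, so HolE is inactive.
Required activator KulX is absent, so *jovF* is not transcribed.
→ *jovF* is OFF in B.

neither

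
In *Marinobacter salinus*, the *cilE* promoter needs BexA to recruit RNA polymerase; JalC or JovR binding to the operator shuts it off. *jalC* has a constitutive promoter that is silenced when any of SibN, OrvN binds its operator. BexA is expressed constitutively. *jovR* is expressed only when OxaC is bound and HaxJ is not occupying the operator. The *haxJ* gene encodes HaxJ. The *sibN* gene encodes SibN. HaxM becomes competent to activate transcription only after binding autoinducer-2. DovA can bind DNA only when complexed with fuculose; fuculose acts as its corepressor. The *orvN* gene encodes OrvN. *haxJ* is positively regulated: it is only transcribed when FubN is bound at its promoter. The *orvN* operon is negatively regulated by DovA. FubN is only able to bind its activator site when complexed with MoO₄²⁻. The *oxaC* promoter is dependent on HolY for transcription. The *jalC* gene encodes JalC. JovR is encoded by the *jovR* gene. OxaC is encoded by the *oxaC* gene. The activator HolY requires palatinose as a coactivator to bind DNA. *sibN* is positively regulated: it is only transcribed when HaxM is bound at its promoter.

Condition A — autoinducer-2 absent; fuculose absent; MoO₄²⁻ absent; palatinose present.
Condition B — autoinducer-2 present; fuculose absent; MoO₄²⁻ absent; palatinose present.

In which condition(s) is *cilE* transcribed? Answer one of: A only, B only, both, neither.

Condition A:
BexA is produced constitutively and is active.
Autoinducer-2 is absent, so HaxM is inactive.
Required activator HaxM is absent, so *sibN* is not transcribed.
So SibN is not produced.
Fuculose is absent, so DovA is inactive.
With no repressor bound, *orvN* is transcribed.
So OrvN is produced and active.
With repressor OrvN bound, *jalC* is not transcribed.
So JalC is not produced.
MoO₄²⁻ is absent, so FubN is inactive.
Required activator FubN is absent, so *haxJ* is not transcribed.
So HaxJ is not produced.
Palatinose is present, so HolY is active.
No repressor is bound and HolY is active, so *oxaC* is transcribed.
So OxaC is produced and active.
No repressor is bound and OxaC is active, so *jovR* is transcribed.
So JovR is produced and active.
With repressor JovR bound, *cilE* is not transcribed.
→ *cilE* is OFF in A.
Condition B:
BexA is produced constitutively and is active.
Autoinducer-2 is present, so HaxM is active.
No repressor is bound and HaxM is active, so *sibN* is transcribed.
So SibN is produced and active.
Fuculose is absent, so DovA is inactive.
With no repressor bound, *orvN* is transcribed.
So OrvN is produced and active.
With repressor SibN bound, *jalC* is not transcribed.
So JalC is not produced.
MoO₄²⁻ is absent, so FubN is inactive.
Required activator FubN is absent, so *haxJ* is not transcribed.
So HaxJ is not produced.
Palatinose is present, so HolY is active.
No repressor is bound and HolY is active, so *oxaC* is transcribed.
So OxaC is produced and active.
No repressor is bound and OxaC is active, so *jovR* is transcribed.
So JovR is produced and active.
With repressor JovR bound, *cilE* is not transcribed.
→ *cilE* is OFF in B.

neither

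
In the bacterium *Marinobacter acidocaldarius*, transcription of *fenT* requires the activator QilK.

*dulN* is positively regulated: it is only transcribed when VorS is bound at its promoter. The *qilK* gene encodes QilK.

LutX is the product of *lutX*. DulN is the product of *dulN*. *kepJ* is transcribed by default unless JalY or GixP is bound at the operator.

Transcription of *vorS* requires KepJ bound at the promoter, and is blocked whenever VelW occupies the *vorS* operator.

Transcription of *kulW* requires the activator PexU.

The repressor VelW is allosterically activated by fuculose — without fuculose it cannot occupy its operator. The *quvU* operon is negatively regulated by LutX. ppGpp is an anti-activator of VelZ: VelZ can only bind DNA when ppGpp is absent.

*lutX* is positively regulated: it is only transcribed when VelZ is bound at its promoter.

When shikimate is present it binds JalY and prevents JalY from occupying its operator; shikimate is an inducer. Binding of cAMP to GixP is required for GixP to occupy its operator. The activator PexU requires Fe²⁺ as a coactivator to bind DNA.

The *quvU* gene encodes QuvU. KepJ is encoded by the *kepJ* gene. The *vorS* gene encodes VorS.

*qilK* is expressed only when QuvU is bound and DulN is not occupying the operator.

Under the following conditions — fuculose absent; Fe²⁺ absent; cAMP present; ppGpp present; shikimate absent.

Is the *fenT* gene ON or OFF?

Shikimate is absent, so JalY is active.
cAMP is present, so GixP is active.
With repressor JalY bound, *kepJ* is not transcribed.
So KepJ is not produced.
Fuculose is absent, so VelW is inactive.
Required activator KepJ is absent, so *vorS* is not transcribed.
So VorS is not produced.
Required activator VorS is absent, so *dulN* is not transcribed.
So DulN is not produced.
ppGpp is present, so VelZ is inactive.
Required activator VelZ is absent, so *lutX* is not transcribed.
So LutX is not produced.
With no repressor bound, *quvU* is transcribed.
So QuvU is produced and active.
No repressor is bound and QuvU is active, so *qilK* is transcribed.
So QilK is produced and active.
No repressor is bound and QilK is active, so *fenT* is transcribed.

ON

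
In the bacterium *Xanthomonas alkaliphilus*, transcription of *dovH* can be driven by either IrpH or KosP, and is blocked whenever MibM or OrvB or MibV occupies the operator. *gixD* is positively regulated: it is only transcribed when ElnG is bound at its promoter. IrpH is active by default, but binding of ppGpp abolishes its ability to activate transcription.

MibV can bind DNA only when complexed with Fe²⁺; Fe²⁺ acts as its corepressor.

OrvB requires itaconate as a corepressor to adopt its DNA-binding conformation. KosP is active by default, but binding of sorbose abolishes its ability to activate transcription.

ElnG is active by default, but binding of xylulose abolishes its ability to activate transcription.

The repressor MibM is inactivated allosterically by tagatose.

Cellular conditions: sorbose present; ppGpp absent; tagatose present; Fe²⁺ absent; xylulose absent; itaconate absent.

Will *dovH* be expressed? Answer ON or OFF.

ON

Tagatose is present, so MibM is inactive.
ppGpp is absent, so IrpH is active.
Itaconate is absent, so OrvB is inactive.
Sorbose is present, so KosP is inactive.
Fe²⁺ is absent, so MibV is inactive.
Activator IrpH is present, so *dovH* is transcribed.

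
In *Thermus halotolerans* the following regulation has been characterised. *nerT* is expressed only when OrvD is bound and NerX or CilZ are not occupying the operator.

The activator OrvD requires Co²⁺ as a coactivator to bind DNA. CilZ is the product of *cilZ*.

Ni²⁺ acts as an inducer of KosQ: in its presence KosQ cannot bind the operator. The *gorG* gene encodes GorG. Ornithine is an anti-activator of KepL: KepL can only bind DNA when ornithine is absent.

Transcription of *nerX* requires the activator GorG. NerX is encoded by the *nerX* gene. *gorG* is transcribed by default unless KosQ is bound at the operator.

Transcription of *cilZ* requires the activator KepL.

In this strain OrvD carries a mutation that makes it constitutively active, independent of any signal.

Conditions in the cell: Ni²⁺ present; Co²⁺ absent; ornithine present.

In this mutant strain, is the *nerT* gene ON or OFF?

Ni²⁺ is present, so KosQ is inactive.
With no repressor bound, *gorG* is transcribed.
So GorG is produced and active.
No repressor is bound and GorG is active, so *nerX* is transcribed.
So NerX is produced and active.
OrvD is constitutively active in this strain.
Ornithine is present, so KepL is inactive.
Required activator KepL is absent, so *cilZ* is not transcribed.
So CilZ is not produced.
With repressor NerX bound, *nerT* is not transcribed.

OFF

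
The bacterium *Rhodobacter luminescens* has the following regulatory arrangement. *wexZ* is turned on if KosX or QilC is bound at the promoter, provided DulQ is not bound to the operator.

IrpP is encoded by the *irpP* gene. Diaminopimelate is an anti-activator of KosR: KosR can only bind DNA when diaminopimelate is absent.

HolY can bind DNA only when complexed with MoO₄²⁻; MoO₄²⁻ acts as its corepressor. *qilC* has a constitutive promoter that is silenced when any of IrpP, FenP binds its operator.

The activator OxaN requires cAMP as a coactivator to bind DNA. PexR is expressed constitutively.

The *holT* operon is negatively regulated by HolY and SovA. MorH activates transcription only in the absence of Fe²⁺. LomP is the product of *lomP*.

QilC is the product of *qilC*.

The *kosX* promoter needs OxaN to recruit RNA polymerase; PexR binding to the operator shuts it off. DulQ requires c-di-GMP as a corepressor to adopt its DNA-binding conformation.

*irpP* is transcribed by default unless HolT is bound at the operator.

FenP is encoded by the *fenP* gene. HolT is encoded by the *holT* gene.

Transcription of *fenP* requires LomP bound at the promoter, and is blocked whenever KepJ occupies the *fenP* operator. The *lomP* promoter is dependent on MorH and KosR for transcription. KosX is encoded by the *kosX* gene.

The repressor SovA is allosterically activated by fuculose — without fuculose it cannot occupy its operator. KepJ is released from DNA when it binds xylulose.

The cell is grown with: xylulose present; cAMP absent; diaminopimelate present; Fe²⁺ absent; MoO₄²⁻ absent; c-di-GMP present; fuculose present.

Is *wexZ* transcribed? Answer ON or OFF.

PexR is produced constitutively and is active.
cAMP is absent, so OxaN is inactive.
With repressor PexR bound, *kosX* is not transcribed.
So KosX is not produced.
MoO₄²⁻ is absent, so HolY is inactive.
Fuculose is present, so SovA is active.
With repressor SovA bound, *holT* is not transcribed.
So HolT is not produced.
With no repressor bound, *irpP* is transcribed.
So IrpP is produced and active.
Fe²⁺ is absent, so MorH is active.
Diaminopimelate is present, so KosR is inactive.
Required activator KosR is absent, so *lomP* is not transcribed.
So LomP is not produced.
Xylulose is present, so KepJ is inactive.
Required activator LomP is absent, so *fenP* is not transcribed.
So FenP is not produced.
With repressor IrpP bound, *qilC* is not transcribed.
So QilC is not produced.
c-di-GMP is present, so DulQ is active.
With repressor DulQ bound, *wexZ* is not transcribed.

OFF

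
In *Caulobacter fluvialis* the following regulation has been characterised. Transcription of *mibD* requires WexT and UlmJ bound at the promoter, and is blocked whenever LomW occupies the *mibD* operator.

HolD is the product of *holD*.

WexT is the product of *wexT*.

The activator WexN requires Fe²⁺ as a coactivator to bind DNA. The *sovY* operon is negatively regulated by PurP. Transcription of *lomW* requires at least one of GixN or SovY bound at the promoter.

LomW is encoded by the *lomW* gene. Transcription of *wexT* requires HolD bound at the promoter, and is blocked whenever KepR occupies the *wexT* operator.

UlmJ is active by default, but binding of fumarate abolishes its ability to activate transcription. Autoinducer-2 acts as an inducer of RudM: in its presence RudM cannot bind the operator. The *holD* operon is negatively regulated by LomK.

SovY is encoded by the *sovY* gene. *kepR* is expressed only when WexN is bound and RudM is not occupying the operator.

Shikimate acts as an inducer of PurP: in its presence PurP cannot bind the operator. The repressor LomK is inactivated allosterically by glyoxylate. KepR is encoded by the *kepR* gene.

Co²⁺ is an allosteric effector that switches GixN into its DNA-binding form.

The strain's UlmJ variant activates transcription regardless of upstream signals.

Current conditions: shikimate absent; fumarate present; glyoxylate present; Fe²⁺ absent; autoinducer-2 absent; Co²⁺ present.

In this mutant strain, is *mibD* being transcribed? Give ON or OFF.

Glyoxylate is present, so LomK is inactive.
With no repressor bound, *holD* is transcribed.
So HolD is produced and active.
Fe²⁺ is absent, so WexN is inactive.
Autoinducer-2 is absent, so RudM is active.
With repressor RudM bound, *kepR* is not transcribed.
So KepR is not produced.
No repressor is bound and HolD is active, so *wexT* is transcribed.
So WexT is produced and active.
Co²⁺ is present, so GixN is active.
Shikimate is absent, so PurP is active.
With repressor PurP bound, *sovY* is not transcribed.
So SovY is not produced.
Activator GixN is present, so *lomW* is transcribed.
So LomW is produced and active.
UlmJ is constitutively active in this strain.
With repressor LomW bound, *mibD* is not transcribed.

OFF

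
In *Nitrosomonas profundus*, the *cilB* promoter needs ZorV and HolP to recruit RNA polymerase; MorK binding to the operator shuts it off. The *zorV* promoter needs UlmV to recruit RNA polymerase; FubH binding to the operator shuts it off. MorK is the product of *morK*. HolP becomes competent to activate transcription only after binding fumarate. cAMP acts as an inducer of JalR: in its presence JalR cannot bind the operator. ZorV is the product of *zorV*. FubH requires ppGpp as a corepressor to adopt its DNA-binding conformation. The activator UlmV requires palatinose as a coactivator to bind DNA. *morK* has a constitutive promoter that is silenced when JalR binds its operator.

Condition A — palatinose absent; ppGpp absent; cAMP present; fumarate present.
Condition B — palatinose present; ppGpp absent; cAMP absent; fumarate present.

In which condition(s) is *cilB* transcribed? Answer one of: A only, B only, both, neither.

Condition A:
Palatinose is absent, so UlmV is inactive.
ppGpp is absent, so FubH is inactive.
Required activator UlmV is absent, so *zorV* is not transcribed.
So ZorV is not produced.
cAMP is present, so JalR is inactive.
With no repressor bound, *morK* is transcribed.
So MorK is produced and active.
Fumarate is present, so HolP is active.
With repressor MorK bound, *cilB* is not transcribed.
→ *cilB* is OFF in A.
Condition B:
Palatinose is present, so UlmV is active.
ppGpp is absent, so FubH is inactive.
No repressor is bound and UlmV is active, so *zorV* is transcribed.
So ZorV is produced and active.
cAMP is absent, so JalR is active.
With repressor JalR bound, *morK* is not transcribed.
So MorK is not produced.
Fumarate is present, so HolP is active.
No repressor is bound and ZorV and HolP are active, so *cilB* is transcribed.
→ *cilB* is ON in B.

B only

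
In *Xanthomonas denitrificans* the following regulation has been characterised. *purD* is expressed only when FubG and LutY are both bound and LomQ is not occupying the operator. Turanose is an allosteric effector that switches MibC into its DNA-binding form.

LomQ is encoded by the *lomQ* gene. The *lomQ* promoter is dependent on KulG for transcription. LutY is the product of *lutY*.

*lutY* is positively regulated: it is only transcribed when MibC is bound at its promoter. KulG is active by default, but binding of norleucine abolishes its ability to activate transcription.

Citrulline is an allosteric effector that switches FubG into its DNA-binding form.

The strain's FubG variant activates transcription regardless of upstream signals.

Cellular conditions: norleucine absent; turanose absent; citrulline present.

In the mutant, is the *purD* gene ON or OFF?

OFF

Norleucine is absent, so KulG is active.
No repressor is bound and KulG is active, so *lomQ* is transcribed.
So LomQ is produced and active.
FubG is constitutively active in this strain.
Turanose is absent, so MibC is inactive.
Required activator MibC is absent, so *lutY* is not transcribed.
So LutY is not produced.
With repressor LomQ bound, *purD* is not transcribed.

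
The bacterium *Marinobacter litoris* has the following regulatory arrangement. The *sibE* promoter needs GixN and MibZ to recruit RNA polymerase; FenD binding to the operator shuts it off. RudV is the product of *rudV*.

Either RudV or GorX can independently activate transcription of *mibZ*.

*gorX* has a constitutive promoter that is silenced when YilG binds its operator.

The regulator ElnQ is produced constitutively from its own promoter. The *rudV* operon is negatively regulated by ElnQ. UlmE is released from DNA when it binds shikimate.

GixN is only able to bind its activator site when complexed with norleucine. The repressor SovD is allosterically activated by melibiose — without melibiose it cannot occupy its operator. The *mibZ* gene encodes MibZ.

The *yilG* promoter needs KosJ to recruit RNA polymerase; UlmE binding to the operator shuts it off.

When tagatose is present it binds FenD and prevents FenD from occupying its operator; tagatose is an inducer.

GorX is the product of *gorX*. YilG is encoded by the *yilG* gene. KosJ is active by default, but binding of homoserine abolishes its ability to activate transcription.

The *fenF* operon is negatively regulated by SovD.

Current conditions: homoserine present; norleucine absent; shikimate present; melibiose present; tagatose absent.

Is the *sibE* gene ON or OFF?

OFF

Tagatose is absent, so FenD is active.
Norleucine is absent, so GixN is inactive.
ElnQ is produced constitutively and is active.
With repressor ElnQ bound, *rudV* is not transcribed.
So RudV is not produced.
Shikimate is present, so UlmE is inactive.
Homoserine is present, so KosJ is inactive.
Required activator KosJ is absent, so *yilG* is not transcribed.
So YilG is not produced.
With no repressor bound, *gorX* is transcribed.
So GorX is produced and active.
Activator GorX is present, so *mibZ* is transcribed.
So MibZ is produced and active.
With repressor FenD bound, *sibE* is not transcribed.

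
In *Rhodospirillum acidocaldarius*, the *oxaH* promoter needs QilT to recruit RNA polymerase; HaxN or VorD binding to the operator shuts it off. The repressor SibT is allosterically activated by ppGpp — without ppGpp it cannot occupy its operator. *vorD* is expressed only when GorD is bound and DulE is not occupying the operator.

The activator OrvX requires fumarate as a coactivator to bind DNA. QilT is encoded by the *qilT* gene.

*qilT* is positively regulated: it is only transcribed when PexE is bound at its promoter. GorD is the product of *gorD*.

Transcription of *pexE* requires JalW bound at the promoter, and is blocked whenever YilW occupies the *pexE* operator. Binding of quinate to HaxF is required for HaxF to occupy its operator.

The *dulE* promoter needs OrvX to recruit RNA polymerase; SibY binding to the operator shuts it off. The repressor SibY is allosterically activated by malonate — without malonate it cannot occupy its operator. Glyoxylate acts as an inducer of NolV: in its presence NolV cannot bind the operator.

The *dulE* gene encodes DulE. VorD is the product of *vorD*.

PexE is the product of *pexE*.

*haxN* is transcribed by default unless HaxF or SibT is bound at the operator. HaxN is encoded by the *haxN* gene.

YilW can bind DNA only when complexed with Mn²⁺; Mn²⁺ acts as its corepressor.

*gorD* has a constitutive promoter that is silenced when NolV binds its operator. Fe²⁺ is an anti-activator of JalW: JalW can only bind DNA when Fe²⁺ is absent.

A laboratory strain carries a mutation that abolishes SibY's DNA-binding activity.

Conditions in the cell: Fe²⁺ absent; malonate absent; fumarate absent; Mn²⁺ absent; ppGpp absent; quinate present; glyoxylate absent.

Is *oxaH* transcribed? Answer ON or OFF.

ON

Fe²⁺ is absent, so JalW is active.
Mn²⁺ is absent, so YilW is inactive.
No repressor is bound and JalW is active, so *pexE* is transcribed.
So PexE is produced and active.
No repressor is bound and PexE is active, so *qilT* is transcribed.
So QilT is produced and active.
Quinate is present, so HaxF is active.
ppGpp is absent, so SibT is inactive.
With repressor HaxF bound, *haxN* is not transcribed.
So HaxN is not produced.
Glyoxylate is absent, so NolV is active.
With repressor NolV bound, *gorD* is not transcribed.
So GorD is not produced.
Fumarate is absent, so OrvX is inactive.
SibY is non-functional in this strain, so it has no effect.
Required activator OrvX is absent, so *dulE* is not transcribed.
So DulE is not produced.
Required activator GorD is absent, so *vorD* is not transcribed.
So VorD is not produced.
No repressor is bound and QilT is active, so *oxaH* is transcribed.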